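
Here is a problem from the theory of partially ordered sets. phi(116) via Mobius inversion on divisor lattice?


phi(n) = n * prod_{p|n} (1 - 1/p).
Prime divisors of 116: [2, 29]
phi(116) = 116 * (1 - 1/2) * (1 - 1/29)
phi(116) = 56


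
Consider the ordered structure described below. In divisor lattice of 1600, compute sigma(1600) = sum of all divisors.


sigma(n) = sum of divisors.
Divisors of 1600: [1, 2, 4, 5, 8, 10, 16, 20, 25, 32, 40, 50, 64, 80, 100, 160, 200, 320, 400, 800, 1600]
Sum = 3937


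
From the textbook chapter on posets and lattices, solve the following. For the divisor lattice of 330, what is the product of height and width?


Height = length of longest chain minus 1; width = size of largest antichain.
A maximum chain: 1 | 11 | 55 | 165 | 330  (height 4).
A maximum antichain: {6, 10, 15, 22, 33, 55}  (width 6).
Product = 4 * 6 = 24


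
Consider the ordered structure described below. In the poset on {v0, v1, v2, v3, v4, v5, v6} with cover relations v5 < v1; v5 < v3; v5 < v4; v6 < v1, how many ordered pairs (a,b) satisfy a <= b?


The order relation is {(a,b) : a <= b}, reflexive so it includes (a,a).
Examples: (v0,v0), (v1,v1), (v2,v2), (v3,v3), (v4,v4), ...
Total ordered pairs: 11


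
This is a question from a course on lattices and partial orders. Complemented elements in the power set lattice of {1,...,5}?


An element a is complemented if some b has a meet b = bottom, a join b = top.
every subset A has complement S\A, so all elements are complemented.
Complemented elements: {}, {1}, {2}, {3}, {4}, {5}, ... (26 more)
Count: 32


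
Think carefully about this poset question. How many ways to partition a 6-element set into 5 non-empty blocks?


S(n,k) = k*S(n-1,k) + S(n-1,k-1).
S(5,5) = 1, S(5,4) = 10
S(6,5) = 5*1 + 10 = 5 + 10
S(6,5) = 15


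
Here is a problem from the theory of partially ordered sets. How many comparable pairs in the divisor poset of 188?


A comparable pair {a,b} has a < b or b < a in the order.
Count unordered pairs where one element is strictly below the other.
Examples: {1,2}, {1,4}, {1,47}, {1,94}, ...
Total comparable pairs: 12


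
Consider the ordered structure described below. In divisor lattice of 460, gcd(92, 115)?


Meet=gcd.
gcd(92,115)=23


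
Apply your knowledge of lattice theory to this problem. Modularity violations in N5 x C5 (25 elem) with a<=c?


Modular law: if a <= c then a v (b ^ c) = (a v b) ^ c.
Check all triples (a,b,c) with a <= c among 25 elements.
  e.g. a=(a,0), b=(c,0), c=(b,0): lhs=(a,0) != rhs=(b,0)
  e.g. a=(a,0), b=(c,1), c=(b,0): lhs=(a,0) != rhs=(b,0)
Total violating triples: 75


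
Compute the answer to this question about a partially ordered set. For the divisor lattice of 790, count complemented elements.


An element a is complemented if some b has a meet b = bottom, a join b = top.
a is complemented iff gcd(a, n/a)=1, i.e. a is a unitary divisor of 790.
Complemented elements: 1, 2, 5, 10, 79, 158, ... (2 more)
Count: 8


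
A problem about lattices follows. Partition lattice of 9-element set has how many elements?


B(n) = number of set partitions of an n-element set.
B(n) satisfies the recurrence: B(n+1) = sum_k C(n,k)*B(k).
B(9) = 21147


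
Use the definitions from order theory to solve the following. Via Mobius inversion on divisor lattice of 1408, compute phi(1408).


phi(n) = n * prod_{p|n} (1 - 1/p).
Prime divisors of 1408: [2, 11]
phi(1408) = 1408 * (1 - 1/2) * (1 - 1/11)
phi(1408) = 640


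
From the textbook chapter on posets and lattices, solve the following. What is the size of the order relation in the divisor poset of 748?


The order relation is {(a,b) : a <= b}, reflexive so it includes (a,a).
Examples: (1,1), (1,11), (1,17), (1,187), (1,2), ...
Total ordered pairs: 54


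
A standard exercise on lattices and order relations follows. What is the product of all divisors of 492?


Divisors of 492: [1, 2, 3, 4, 6, 12, 41, 82, 123, 164, 246, 492]
Product = n^(d(n)/2) = 492^(12/2)
Product = 14183735261958144


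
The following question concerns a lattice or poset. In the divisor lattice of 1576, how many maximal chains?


A maximal chain goes from the minimum element to a maximal element via cover relations.
Counting all min-to-max paths in the cover graph.
Total maximal chains: 4


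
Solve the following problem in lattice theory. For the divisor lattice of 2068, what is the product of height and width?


Height = length of longest chain minus 1; width = size of largest antichain.
A maximum chain: 1 | 47 | 517 | 1034 | 2068  (height 4).
A maximum antichain: {4, 22, 94, 517}  (width 4).
Product = 4 * 4 = 16


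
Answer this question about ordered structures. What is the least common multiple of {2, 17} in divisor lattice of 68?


In a divisor lattice, join = lcm (least common multiple).
Compute lcm iteratively: start with first element, then lcm(current, next).
Elements: [2, 17]
lcm(2,17) = 34
Final lcm = 34


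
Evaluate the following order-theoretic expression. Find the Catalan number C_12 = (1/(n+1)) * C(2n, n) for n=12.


C(n) = C(2n, n) / (n+1).
C(24, 12) = 2704156
C(12) = 2704156 / 13 = 208012


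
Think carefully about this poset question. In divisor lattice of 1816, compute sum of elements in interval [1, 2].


Interval [1,2] in divisors of 1816: [1, 2]
Sum = 3


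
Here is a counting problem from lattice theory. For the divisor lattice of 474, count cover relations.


A cover relation a -< b holds when a < b with no c strictly between.
Cover relations:
  1 -< 2
  1 -< 3
  1 -< 79
  2 -< 6
  2 -< 158
  3 -< 6
  3 -< 237
  6 -< 474
  ...4 more
Total: 12


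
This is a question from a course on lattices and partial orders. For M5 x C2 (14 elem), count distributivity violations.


Distributive law: a ^ (b v c) = (a ^ b) v (a ^ c).
Check all 14^3 = 2744 ordered triples (a,b,c).
  e.g. a=(a1,0), b=(a2,0), c=(a3,0): lhs=(a1,0) != rhs=(0,0)
  e.g. a=(a1,0), b=(a2,0), c=(a3,1): lhs=(a1,0) != rhs=(0,0)
Total violating triples: 480


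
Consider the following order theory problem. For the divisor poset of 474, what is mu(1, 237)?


In a divisor lattice, mu(a,b) = mu(b/a) where mu is the classical Mobius function.
b/a = 237/1 = 237
Prime factorization of 237: primes [3, 79]
237 is squarefree with 2 prime factor(s), so mu(237) = (-1)^2 = 1


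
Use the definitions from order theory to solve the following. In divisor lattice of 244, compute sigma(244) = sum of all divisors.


sigma(n) = sum of divisors.
Divisors of 244: [1, 2, 4, 61, 122, 244]
Sum = 434


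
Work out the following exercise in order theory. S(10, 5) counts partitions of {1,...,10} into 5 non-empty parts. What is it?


S(n,k) = k*S(n-1,k) + S(n-1,k-1).
S(9,5) = 6951, S(9,4) = 7770
S(10,5) = 5*6951 + 7770 = 34755 + 7770
S(10,5) = 42525


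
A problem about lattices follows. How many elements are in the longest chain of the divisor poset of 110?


A chain is a totally ordered subset; we count the number of elements in a maximum chain.
Compute, for each element x, the size of the longest chain ending at x:
  1: 1
  2: 2
  5: 2
  11: 2
  10: 3
  22: 3
  ...
A maximum chain: 1 < 2 < 10 < 110
Number of elements in the longest chain: 4


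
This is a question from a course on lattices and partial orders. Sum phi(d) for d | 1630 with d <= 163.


Divisors of 1630 up to 163: [1, 2, 5, 10, 163]
phi values: [1, 1, 4, 4, 162]
Sum = 172


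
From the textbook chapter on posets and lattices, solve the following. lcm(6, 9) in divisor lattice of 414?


Join=lcm.
gcd(6,9)=3
lcm=18


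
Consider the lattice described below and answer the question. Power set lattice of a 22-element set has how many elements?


Power set = 2^n.
2^22 = 4194304


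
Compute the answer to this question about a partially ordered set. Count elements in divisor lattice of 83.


Divisors of 83: [1, 83]
Count: 2


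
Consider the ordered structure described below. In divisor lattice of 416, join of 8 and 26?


In a divisor lattice, join = lcm (least common multiple).
gcd(8,26) = 2
lcm(8,26) = 8*26/gcd = 208/2 = 104


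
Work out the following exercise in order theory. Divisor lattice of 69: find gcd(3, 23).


In a divisor lattice, meet = gcd (greatest common divisor).
By Euclidean algorithm or factoring: gcd(3,23) = 1


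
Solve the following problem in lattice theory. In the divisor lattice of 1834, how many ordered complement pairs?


Complement pair (a,b): a meet b = bottom, a join b = top.
Here: gcd(a,b)=1 and lcm(a,b)=1834, i.e. a*b=1834 with a,b coprime.
Pairs found: (1,1834), (2,917), (7,262), (14,131), ... (4 more)
Total ordered pairs: 8


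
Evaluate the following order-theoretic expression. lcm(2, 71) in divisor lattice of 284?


Join=lcm.
gcd(2,71)=1
lcm=142


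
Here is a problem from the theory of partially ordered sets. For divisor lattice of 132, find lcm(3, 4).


In a divisor lattice, join = lcm (least common multiple).
Compute lcm iteratively: start with first element, then lcm(current, next).
Elements: [3, 4]
lcm(3,4) = 12
Final lcm = 12


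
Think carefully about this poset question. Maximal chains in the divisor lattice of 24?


A maximal chain goes from the minimum element to a maximal element via cover relations.
Counting all min-to-max paths in the cover graph.
Total maximal chains: 4


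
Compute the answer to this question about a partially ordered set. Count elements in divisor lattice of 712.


Divisors of 712: [1, 2, 4, 8, 89, 178, 356, 712]
Count: 8


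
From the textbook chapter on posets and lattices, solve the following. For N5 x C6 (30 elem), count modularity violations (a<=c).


Modular law: if a <= c then a v (b ^ c) = (a v b) ^ c.
Check all triples (a,b,c) with a <= c among 30 elements.
  e.g. a=(a,0), b=(c,0), c=(b,0): lhs=(a,0) != rhs=(b,0)
  e.g. a=(a,0), b=(c,1), c=(b,0): lhs=(a,0) != rhs=(b,0)
Total violating triples: 126


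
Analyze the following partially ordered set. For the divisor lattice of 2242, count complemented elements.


An element a is complemented if some b has a meet b = bottom, a join b = top.
a is complemented iff gcd(a, n/a)=1, i.e. a is a unitary divisor of 2242.
Complemented elements: 1, 2, 19, 38, 59, 118, ... (2 more)
Count: 8


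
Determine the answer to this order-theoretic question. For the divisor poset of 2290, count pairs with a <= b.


The order relation is {(a,b) : a <= b}, reflexive so it includes (a,a).
Examples: (1,1), (1,10), (1,1145), (1,2), (1,229), ...
Total ordered pairs: 27


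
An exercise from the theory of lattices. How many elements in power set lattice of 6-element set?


Power set = 2^n.
2^6 = 64


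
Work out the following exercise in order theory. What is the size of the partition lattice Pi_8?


B(n) = number of set partitions of an n-element set.
B(n) satisfies the recurrence: B(n+1) = sum_k C(n,k)*B(k).
B(8) = 4140


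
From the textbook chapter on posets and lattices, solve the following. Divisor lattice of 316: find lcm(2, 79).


In a divisor lattice, join = lcm (least common multiple).
gcd(2,79) = 1
lcm(2,79) = 2*79/gcd = 158/1 = 158


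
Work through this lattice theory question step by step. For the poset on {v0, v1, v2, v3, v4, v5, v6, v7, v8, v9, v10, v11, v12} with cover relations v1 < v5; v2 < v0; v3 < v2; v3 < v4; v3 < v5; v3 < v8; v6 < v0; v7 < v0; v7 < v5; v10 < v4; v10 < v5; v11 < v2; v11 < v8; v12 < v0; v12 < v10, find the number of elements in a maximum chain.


A chain is a totally ordered subset; we count the number of elements in a maximum chain.
Compute, for each element x, the size of the longest chain ending at x:
  v1: 1
  v3: 1
  v6: 1
  v7: 1
  v9: 1
  v11: 1
  ...
A maximum chain: v3 < v2 < v0
Number of elements in the longest chain: 3


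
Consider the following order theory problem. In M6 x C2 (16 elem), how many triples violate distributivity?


Distributive law: a ^ (b v c) = (a ^ b) v (a ^ c).
Check all 16^3 = 4096 ordered triples (a,b,c).
  e.g. a=(a1,0), b=(a2,0), c=(a3,0): lhs=(a1,0) != rhs=(0,0)
  e.g. a=(a1,0), b=(a2,0), c=(a3,1): lhs=(a1,0) != rhs=(0,0)
Total violating triples: 960


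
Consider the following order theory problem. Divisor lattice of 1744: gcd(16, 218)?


Meet=gcd.
gcd(16,218)=2


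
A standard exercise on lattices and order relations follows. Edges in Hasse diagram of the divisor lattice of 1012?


A cover relation a -< b holds when a < b with no c strictly between.
Cover relations:
  1 -< 2
  1 -< 11
  1 -< 23
  2 -< 4
  2 -< 22
  2 -< 46
  4 -< 44
  4 -< 92
  ...12 more
Total: 20


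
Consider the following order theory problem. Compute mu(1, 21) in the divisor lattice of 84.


In a divisor lattice, mu(a,b) = mu(b/a) where mu is the classical Mobius function.
b/a = 21/1 = 21
Prime factorization of 21: primes [3, 7]
21 is squarefree with 2 prime factor(s), so mu(21) = (-1)^2 = 1


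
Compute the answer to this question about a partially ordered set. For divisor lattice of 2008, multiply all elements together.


Divisors of 2008: [1, 2, 4, 8, 251, 502, 1004, 2008]
Product = n^(d(n)/2) = 2008^(8/2)
Product = 16257540100096


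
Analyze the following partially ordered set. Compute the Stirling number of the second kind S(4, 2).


S(n,k) = k*S(n-1,k) + S(n-1,k-1).
S(3,2) = 3, S(3,1) = 1
S(4,2) = 2*3 + 1 = 6 + 1
S(4,2) = 7


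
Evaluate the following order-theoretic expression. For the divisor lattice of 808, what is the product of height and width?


Height = length of longest chain minus 1; width = size of largest antichain.
A maximum chain: 1 | 101 | 202 | 404 | 808  (height 4).
A maximum antichain: {2, 101}  (width 2).
Product = 4 * 2 = 8


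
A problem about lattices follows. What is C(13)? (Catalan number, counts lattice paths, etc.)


C(n) = C(2n, n) / (n+1).
C(26, 13) = 10400600
C(13) = 10400600 / 14 = 742900


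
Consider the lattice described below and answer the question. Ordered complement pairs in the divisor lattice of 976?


Complement pair (a,b): a meet b = bottom, a join b = top.
Here: gcd(a,b)=1 and lcm(a,b)=976, i.e. a*b=976 with a,b coprime.
Pairs found: (1,976), (16,61), (61,16), (976,1)
Total ordered pairs: 4


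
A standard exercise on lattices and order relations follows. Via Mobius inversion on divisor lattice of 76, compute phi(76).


phi(n) = n * prod_{p|n} (1 - 1/p).
Prime divisors of 76: [2, 19]
phi(76) = 76 * (1 - 1/2) * (1 - 1/19)
phi(76) = 36


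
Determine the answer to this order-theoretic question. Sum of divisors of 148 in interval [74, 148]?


Interval [74,148] in divisors of 148: [74, 148]
Sum = 222


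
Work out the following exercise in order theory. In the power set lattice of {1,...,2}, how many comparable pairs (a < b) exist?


A comparable pair {a,b} has a < b or b < a in the order.
Count unordered pairs where one element is strictly below the other.
Examples: {{},{1}}, {{},{2}}, {{},{1,2}}, {{1},{1,2}}, ...
Total comparable pairs: 5


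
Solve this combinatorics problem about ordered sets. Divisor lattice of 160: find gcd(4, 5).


In a divisor lattice, meet = gcd (greatest common divisor).
By Euclidean algorithm or factoring: gcd(4,5) = 1


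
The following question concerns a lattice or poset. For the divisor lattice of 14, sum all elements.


sigma(n) = sum of divisors.
Divisors of 14: [1, 2, 7, 14]
Sum = 24


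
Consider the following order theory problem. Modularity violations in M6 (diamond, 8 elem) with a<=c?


Modular law: if a <= c then a v (b ^ c) = (a v b) ^ c.
Check all triples (a,b,c) with a <= c among 8 elements.
This lattice is modular (diamonds M_m and their chain-products are modular).
Total violating triples: 0


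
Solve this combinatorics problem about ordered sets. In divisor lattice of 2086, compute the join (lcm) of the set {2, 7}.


In a divisor lattice, join = lcm (least common multiple).
Compute lcm iteratively: start with first element, then lcm(current, next).
Elements: [2, 7]
lcm(2,7) = 14
Final lcm = 14


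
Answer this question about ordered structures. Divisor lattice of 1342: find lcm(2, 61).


In a divisor lattice, join = lcm (least common multiple).
gcd(2,61) = 1
lcm(2,61) = 2*61/gcd = 122/1 = 122


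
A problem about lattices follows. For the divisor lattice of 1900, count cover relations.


A cover relation a -< b holds when a < b with no c strictly between.
Cover relations:
  1 -< 2
  1 -< 5
  1 -< 19
  2 -< 4
  2 -< 10
  2 -< 38
  4 -< 20
  4 -< 76
  ...25 more
Total: 33


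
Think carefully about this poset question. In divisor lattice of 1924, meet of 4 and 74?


In a divisor lattice, meet = gcd (greatest common divisor).
By Euclidean algorithm or factoring: gcd(4,74) = 2


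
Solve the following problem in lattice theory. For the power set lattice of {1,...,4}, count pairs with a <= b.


The order relation is {(a,b) : a <= b}, reflexive so it includes (a,a).
Examples: ({},{}), ({},{1,2}), ({},{1,2,3}), ({},{1,2,3,4}), ({},{1,2,4}), ...
Total ordered pairs: 81


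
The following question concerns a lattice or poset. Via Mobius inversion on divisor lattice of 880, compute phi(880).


phi(n) = n * prod_{p|n} (1 - 1/p).
Prime divisors of 880: [2, 5, 11]
phi(880) = 880 * (1 - 1/2) * (1 - 1/5) * (1 - 1/11)
phi(880) = 320


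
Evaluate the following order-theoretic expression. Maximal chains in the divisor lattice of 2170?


A maximal chain goes from the minimum element to a maximal element via cover relations.
Counting all min-to-max paths in the cover graph.
Total maximal chains: 24


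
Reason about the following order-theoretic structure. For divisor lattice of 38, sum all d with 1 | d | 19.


Interval [1,19] in divisors of 38: [1, 19]
Sum = 20


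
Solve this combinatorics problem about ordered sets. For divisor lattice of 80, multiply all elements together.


Divisors of 80: [1, 2, 4, 5, 8, 10, 16, 20, 40, 80]
Product = n^(d(n)/2) = 80^(10/2)
Product = 3276800000


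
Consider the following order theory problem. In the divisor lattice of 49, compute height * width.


Height = length of longest chain minus 1; width = size of largest antichain.
A maximum chain: 1 | 7 | 49  (height 2).
A maximum antichain: {1}  (width 1).
Product = 2 * 1 = 2


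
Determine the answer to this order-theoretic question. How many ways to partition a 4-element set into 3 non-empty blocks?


S(n,k) = k*S(n-1,k) + S(n-1,k-1).
S(3,3) = 1, S(3,2) = 3
S(4,3) = 3*1 + 3 = 3 + 3
S(4,3) = 6


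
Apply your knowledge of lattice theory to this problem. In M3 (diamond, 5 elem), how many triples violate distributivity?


Distributive law: a ^ (b v c) = (a ^ b) v (a ^ c).
Check all 5^3 = 125 ordered triples (a,b,c).
  e.g. a=a1, b=a2, c=a3: lhs=a1 != rhs=0
  e.g. a=a1, b=a3, c=a2: lhs=a1 != rhs=0
Total violating triples: 6


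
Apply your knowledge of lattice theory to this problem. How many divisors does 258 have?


Divisors of 258: [1, 2, 3, 6, 43, 86, 129, 258]
Count: 8


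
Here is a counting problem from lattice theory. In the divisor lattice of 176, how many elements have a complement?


An element a is complemented if some b has a meet b = bottom, a join b = top.
a is complemented iff gcd(a, n/a)=1, i.e. a is a unitary divisor of 176.
Complemented elements: 1, 11, 16, 176
Count: 4


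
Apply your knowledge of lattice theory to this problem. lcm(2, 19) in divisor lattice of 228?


Join=lcm.
gcd(2,19)=1
lcm=38


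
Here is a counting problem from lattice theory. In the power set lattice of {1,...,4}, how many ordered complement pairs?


Complement pair (a,b): a meet b = bottom, a join b = top.
Here: A intersect B = {} and A union B = {1,...,4}.
Pairs found: ({},{1,2,3,4}), ({1},{2,3,4}), ({2},{1,3,4}), ({3},{1,2,4}), ... (12 more)
Total ordered pairs: 16


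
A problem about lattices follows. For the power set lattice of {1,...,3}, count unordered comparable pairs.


A comparable pair {a,b} has a < b or b < a in the order.
Count unordered pairs where one element is strictly below the other.
Examples: {{},{1}}, {{},{2}}, {{},{3}}, {{},{1,2}}, ...
Total comparable pairs: 19


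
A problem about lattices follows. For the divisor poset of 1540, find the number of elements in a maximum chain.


A chain is a totally ordered subset; we count the number of elements in a maximum chain.
Compute, for each element x, the size of the longest chain ending at x:
  1: 1
  2: 2
  5: 2
  7: 2
  11: 2
  4: 3
  ...
A maximum chain: 1 < 2 < 4 < 20 < 140 < 1540
Number of elements in the longest chain: 6


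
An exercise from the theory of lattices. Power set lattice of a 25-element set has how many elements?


Power set = 2^n.
2^25 = 33554432


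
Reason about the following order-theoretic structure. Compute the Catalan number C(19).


C(n) = C(2n, n) / (n+1).
C(38, 19) = 35345263800
C(19) = 35345263800 / 20 = 1767263190


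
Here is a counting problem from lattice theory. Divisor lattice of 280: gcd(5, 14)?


Meet=gcd.
gcd(5,14)=1


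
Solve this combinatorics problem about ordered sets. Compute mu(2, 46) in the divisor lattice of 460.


In a divisor lattice, mu(a,b) = mu(b/a) where mu is the classical Mobius function.
b/a = 46/2 = 23
Prime factorization of 23: primes [23]
23 is squarefree with 1 prime factor(s), so mu(23) = (-1)^1 = -1


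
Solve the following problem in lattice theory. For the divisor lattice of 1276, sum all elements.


sigma(n) = sum of divisors.
Divisors of 1276: [1, 2, 4, 11, 22, 29, 44, 58, 116, 319, 638, 1276]
Sum = 2520


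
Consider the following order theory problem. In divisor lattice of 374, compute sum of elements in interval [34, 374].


Interval [34,374] in divisors of 374: [34, 374]
Sum = 408


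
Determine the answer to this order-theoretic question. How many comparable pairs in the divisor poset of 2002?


A comparable pair {a,b} has a < b or b < a in the order.
Count unordered pairs where one element is strictly below the other.
Examples: {1,2}, {1,7}, {1,11}, {1,13}, ...
Total comparable pairs: 65


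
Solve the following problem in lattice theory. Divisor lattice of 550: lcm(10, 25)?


Join=lcm.
gcd(10,25)=5
lcm=50


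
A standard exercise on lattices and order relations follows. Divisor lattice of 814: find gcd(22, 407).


In a divisor lattice, meet = gcd (greatest common divisor).
By Euclidean algorithm or factoring: gcd(22,407) = 11


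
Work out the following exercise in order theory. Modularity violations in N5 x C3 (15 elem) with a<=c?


Modular law: if a <= c then a v (b ^ c) = (a v b) ^ c.
Check all triples (a,b,c) with a <= c among 15 elements.
  e.g. a=(a,0), b=(c,0), c=(b,0): lhs=(a,0) != rhs=(b,0)
  e.g. a=(a,0), b=(c,1), c=(b,0): lhs=(a,0) != rhs=(b,0)
Total violating triples: 18


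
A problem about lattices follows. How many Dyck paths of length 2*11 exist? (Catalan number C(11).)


C(n) = C(2n, n) / (n+1).
C(22, 11) = 705432
C(11) = 705432 / 12 = 58786


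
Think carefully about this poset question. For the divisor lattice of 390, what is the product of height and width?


Height = length of longest chain minus 1; width = size of largest antichain.
A maximum chain: 1 | 13 | 65 | 195 | 390  (height 4).
A maximum antichain: {6, 10, 15, 26, 39, 65}  (width 6).
Product = 4 * 6 = 24


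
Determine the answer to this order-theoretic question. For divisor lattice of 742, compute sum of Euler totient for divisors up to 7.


Divisors of 742 up to 7: [1, 2, 7]
phi values: [1, 1, 6]
Sum = 8


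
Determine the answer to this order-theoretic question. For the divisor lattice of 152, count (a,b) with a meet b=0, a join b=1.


Complement pair (a,b): a meet b = bottom, a join b = top.
Here: gcd(a,b)=1 and lcm(a,b)=152, i.e. a*b=152 with a,b coprime.
Pairs found: (1,152), (8,19), (19,8), (152,1)
Total ordered pairs: 4


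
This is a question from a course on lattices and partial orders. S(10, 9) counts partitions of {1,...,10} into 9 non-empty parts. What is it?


S(n,k) = k*S(n-1,k) + S(n-1,k-1).
S(9,9) = 1, S(9,8) = 36
S(10,9) = 9*1 + 36 = 9 + 36
S(10,9) = 45


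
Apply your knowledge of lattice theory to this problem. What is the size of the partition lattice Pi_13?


B(n) = number of set partitions of an n-element set.
B(n) satisfies the recurrence: B(n+1) = sum_k C(n,k)*B(k).
B(13) = 27644437


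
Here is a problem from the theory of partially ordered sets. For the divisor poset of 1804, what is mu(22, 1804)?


In a divisor lattice, mu(a,b) = mu(b/a) where mu is the classical Mobius function.
b/a = 1804/22 = 82
Prime factorization of 82: primes [2, 41]
82 is squarefree with 2 prime factor(s), so mu(82) = (-1)^2 = 1


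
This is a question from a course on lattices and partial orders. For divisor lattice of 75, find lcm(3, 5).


In a divisor lattice, join = lcm (least common multiple).
Compute lcm iteratively: start with first element, then lcm(current, next).
Elements: [3, 5]
lcm(3,5) = 15
Final lcm = 15


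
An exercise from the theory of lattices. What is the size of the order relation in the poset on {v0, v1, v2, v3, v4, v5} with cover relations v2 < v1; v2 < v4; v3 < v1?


The order relation is {(a,b) : a <= b}, reflexive so it includes (a,a).
Examples: (v0,v0), (v1,v1), (v2,v1), (v2,v2), (v2,v4), ...
Total ordered pairs: 9


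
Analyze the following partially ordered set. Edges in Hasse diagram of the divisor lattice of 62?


A cover relation a -< b holds when a < b with no c strictly between.
Cover relations:
  1 -< 2
  1 -< 31
  2 -< 62
  31 -< 62
Total: 4


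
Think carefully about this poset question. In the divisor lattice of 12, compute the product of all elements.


Divisors of 12: [1, 2, 3, 4, 6, 12]
Product = n^(d(n)/2) = 12^(6/2)
Product = 1728


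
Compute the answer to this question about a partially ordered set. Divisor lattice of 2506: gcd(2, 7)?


Meet=gcd.
gcd(2,7)=1


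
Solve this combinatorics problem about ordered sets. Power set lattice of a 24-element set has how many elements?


Power set = 2^n.
2^24 = 16777216


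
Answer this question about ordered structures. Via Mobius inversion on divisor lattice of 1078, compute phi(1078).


phi(n) = n * prod_{p|n} (1 - 1/p).
Prime divisors of 1078: [2, 7, 11]
phi(1078) = 1078 * (1 - 1/2) * (1 - 1/7) * (1 - 1/11)
phi(1078) = 420


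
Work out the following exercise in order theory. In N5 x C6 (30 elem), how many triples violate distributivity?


Distributive law: a ^ (b v c) = (a ^ b) v (a ^ c).
Check all 30^3 = 27000 ordered triples (a,b,c).
  e.g. a=(b,0), b=(a,0), c=(c,0): lhs=(b,0) != rhs=(a,0)
  e.g. a=(b,0), b=(a,0), c=(c,1): lhs=(b,0) != rhs=(a,0)
Total violating triples: 432


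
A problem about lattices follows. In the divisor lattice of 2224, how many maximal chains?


A maximal chain goes from the minimum element to a maximal element via cover relations.
Counting all min-to-max paths in the cover graph.
Total maximal chains: 5


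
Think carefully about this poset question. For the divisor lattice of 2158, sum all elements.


sigma(n) = sum of divisors.
Divisors of 2158: [1, 2, 13, 26, 83, 166, 1079, 2158]
Sum = 3528


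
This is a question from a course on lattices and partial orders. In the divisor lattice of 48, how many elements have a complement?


An element a is complemented if some b has a meet b = bottom, a join b = top.
a is complemented iff gcd(a, n/a)=1, i.e. a is a unitary divisor of 48.
Complemented elements: 1, 3, 16, 48
Count: 4


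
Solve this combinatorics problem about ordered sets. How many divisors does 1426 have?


Divisors of 1426: [1, 2, 23, 31, 46, 62, 713, 1426]
Count: 8


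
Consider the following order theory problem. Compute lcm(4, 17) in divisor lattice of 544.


In a divisor lattice, join = lcm (least common multiple).
gcd(4,17) = 1
lcm(4,17) = 4*17/gcd = 68/1 = 68


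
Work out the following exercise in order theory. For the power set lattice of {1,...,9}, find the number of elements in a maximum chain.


A chain is a totally ordered subset; we count the number of elements in a maximum chain.
Compute, for each element x, the size of the longest chain ending at x:
  {}: 1
  {1}: 2
  {2}: 2
  {3}: 2
  {4}: 2
  {5}: 2
  ...
A maximum chain: {} < {1} < {1,2} < {1,2,3} < {1,2,3,4} < {1,2,3,4,5} < {1,2,3,4,5,6} < {1,2,3,4,5,6,7} < {1,2,3,4,5,6,7,8} < {1,2,3,4,5,6,7,8,9}
Number of elements in the longest chain: 10


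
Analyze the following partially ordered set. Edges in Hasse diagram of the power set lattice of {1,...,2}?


A cover relation a -< b holds when a < b with no c strictly between.
Cover relations:
  {} -< {1}
  {} -< {2}
  {1} -< {1,2}
  {2} -< {1,2}
Total: 4


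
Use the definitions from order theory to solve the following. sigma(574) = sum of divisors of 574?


sigma(n) = sum of divisors.
Divisors of 574: [1, 2, 7, 14, 41, 82, 287, 574]
Sum = 1008


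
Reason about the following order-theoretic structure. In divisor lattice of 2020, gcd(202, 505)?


Meet=gcd.
gcd(202,505)=101


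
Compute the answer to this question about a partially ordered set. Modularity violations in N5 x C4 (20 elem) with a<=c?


Modular law: if a <= c then a v (b ^ c) = (a v b) ^ c.
Check all triples (a,b,c) with a <= c among 20 elements.
  e.g. a=(a,0), b=(c,0), c=(b,0): lhs=(a,0) != rhs=(b,0)
  e.g. a=(a,0), b=(c,1), c=(b,0): lhs=(a,0) != rhs=(b,0)
Total violating triples: 40


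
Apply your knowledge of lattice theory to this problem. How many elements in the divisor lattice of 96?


Divisors of 96: [1, 2, 3, 4, 6, 8, 12, 16, 24, 32, 48, 96]
Count: 12


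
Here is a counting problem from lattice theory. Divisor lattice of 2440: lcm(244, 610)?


Join=lcm.
gcd(244,610)=122
lcm=1220


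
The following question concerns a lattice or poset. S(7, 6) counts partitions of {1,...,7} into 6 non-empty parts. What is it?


S(n,k) = k*S(n-1,k) + S(n-1,k-1).
S(6,6) = 1, S(6,5) = 15
S(7,6) = 6*1 + 15 = 6 + 15
S(7,6) = 21


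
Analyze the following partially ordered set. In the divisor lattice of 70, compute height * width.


Height = length of longest chain minus 1; width = size of largest antichain.
A maximum chain: 1 | 7 | 35 | 70  (height 3).
A maximum antichain: {2, 5, 7}  (width 3).
Product = 3 * 3 = 9


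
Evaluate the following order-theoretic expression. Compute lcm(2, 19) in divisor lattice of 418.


In a divisor lattice, join = lcm (least common multiple).
gcd(2,19) = 1
lcm(2,19) = 2*19/gcd = 38/1 = 38


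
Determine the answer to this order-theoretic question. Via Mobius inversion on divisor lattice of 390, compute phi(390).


phi(n) = n * prod_{p|n} (1 - 1/p).
Prime divisors of 390: [2, 3, 5, 13]
phi(390) = 390 * (1 - 1/2) * (1 - 1/3) * (1 - 1/5) * (1 - 1/13)
phi(390) = 96


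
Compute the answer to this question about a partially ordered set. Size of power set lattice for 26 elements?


Power set = 2^n.
2^26 = 67108864


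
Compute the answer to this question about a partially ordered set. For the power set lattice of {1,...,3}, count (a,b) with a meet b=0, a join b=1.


Complement pair (a,b): a meet b = bottom, a join b = top.
Here: A intersect B = {} and A union B = {1,...,3}.
Pairs found: ({},{1,2,3}), ({1},{2,3}), ({2},{1,3}), ({3},{1,2}), ... (4 more)
Total ordered pairs: 8


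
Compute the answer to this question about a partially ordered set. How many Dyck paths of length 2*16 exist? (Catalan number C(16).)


C(n) = C(2n, n) / (n+1).
C(32, 16) = 601080390
C(16) = 601080390 / 17 = 35357670


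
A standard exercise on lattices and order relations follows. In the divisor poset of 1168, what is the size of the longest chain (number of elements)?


A chain is a totally ordered subset; we count the number of elements in a maximum chain.
Compute, for each element x, the size of the longest chain ending at x:
  1: 1
  2: 2
  73: 2
  4: 3
  8: 4
  146: 3
  ...
A maximum chain: 1 < 2 < 4 < 8 < 16 < 1168
Number of elements in the longest chain: 6


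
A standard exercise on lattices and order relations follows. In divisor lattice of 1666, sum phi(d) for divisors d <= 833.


Divisors of 1666 up to 833: [1, 2, 7, 14, 17, 34, 49, 98, 119, 238, 833]
phi values: [1, 1, 6, 6, 16, 16, 42, 42, 96, 96, 672]
Sum = 994


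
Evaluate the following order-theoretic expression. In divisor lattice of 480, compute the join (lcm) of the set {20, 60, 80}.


In a divisor lattice, join = lcm (least common multiple).
Compute lcm iteratively: start with first element, then lcm(current, next).
Elements: [20, 60, 80]
lcm(20,60) = 60
lcm(60,80) = 240
Final lcm = 240


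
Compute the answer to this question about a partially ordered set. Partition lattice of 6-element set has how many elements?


B(n) = number of set partitions of an n-element set.
B(n) satisfies the recurrence: B(n+1) = sum_k C(n,k)*B(k).
B(6) = 203


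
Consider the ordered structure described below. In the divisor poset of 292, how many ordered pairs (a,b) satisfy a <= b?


The order relation is {(a,b) : a <= b}, reflexive so it includes (a,a).
Examples: (1,1), (1,146), (1,2), (1,292), (1,4), ...
Total ordered pairs: 18


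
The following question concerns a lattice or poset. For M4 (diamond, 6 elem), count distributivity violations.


Distributive law: a ^ (b v c) = (a ^ b) v (a ^ c).
Check all 6^3 = 216 ordered triples (a,b,c).
  e.g. a=a1, b=a2, c=a3: lhs=a1 != rhs=0
  e.g. a=a1, b=a2, c=a4: lhs=a1 != rhs=0
Total violating triples: 24


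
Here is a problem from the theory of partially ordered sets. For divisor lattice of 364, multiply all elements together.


Divisors of 364: [1, 2, 4, 7, 13, 14, 26, 28, 52, 91, 182, 364]
Product = n^(d(n)/2) = 364^(12/2)
Product = 2325992456359936


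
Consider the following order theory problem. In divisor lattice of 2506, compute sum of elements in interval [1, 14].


Interval [1,14] in divisors of 2506: [1, 2, 7, 14]
Sum = 24


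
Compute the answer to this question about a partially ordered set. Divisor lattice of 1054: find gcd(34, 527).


In a divisor lattice, meet = gcd (greatest common divisor).
By Euclidean algorithm or factoring: gcd(34,527) = 17


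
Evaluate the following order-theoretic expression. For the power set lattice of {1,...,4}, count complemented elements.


An element a is complemented if some b has a meet b = bottom, a join b = top.
every subset A has complement S\A, so all elements are complemented.
Complemented elements: {}, {1}, {2}, {3}, {4}, {1,2}, ... (10 more)
Count: 16


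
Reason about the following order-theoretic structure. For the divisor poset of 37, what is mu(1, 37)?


In a divisor lattice, mu(a,b) = mu(b/a) where mu is the classical Mobius function.
b/a = 37/1 = 37
Prime factorization of 37: primes [37]
37 is squarefree with 1 prime factor(s), so mu(37) = (-1)^1 = -1


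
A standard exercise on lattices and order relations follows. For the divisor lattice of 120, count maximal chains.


A maximal chain goes from the minimum element to a maximal element via cover relations.
Counting all min-to-max paths in the cover graph.
Total maximal chains: 20


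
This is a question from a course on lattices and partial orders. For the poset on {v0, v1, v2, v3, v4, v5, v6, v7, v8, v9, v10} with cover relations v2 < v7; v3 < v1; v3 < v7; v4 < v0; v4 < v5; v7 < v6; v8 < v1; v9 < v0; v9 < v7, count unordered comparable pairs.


A comparable pair {a,b} has a < b or b < a in the order.
Count unordered pairs where one element is strictly below the other.
Examples: {v0,v4}, {v0,v9}, {v1,v3}, {v1,v8}, ...
Total comparable pairs: 12


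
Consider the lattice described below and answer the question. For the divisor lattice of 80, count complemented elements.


An element a is complemented if some b has a meet b = bottom, a join b = top.
a is complemented iff gcd(a, n/a)=1, i.e. a is a unitary divisor of 80.
Complemented elements: 1, 5, 16, 80
Count: 4


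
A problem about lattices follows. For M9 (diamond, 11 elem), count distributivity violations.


Distributive law: a ^ (b v c) = (a ^ b) v (a ^ c).
Check all 11^3 = 1331 ordered triples (a,b,c).
  e.g. a=a1, b=a2, c=a3: lhs=a1 != rhs=0
  e.g. a=a1, b=a2, c=a4: lhs=a1 != rhs=0
Total violating triples: 504


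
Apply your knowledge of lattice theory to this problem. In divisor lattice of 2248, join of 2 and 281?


In a divisor lattice, join = lcm (least common multiple).
gcd(2,281) = 1
lcm(2,281) = 2*281/gcd = 562/1 = 562


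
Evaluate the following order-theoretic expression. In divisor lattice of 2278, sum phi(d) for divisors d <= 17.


Divisors of 2278 up to 17: [1, 2, 17]
phi values: [1, 1, 16]
Sum = 18


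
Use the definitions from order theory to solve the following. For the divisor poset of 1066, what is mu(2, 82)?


In a divisor lattice, mu(a,b) = mu(b/a) where mu is the classical Mobius function.
b/a = 82/2 = 41
Prime factorization of 41: primes [41]
41 is squarefree with 1 prime factor(s), so mu(41) = (-1)^1 = -1


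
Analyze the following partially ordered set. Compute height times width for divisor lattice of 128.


Height = length of longest chain minus 1; width = size of largest antichain.
A maximum chain: 1 | 2 | 4 | 8 | 16 | 32 | 64 | 128  (height 7).
A maximum antichain: {1}  (width 1).
Product = 7 * 1 = 7


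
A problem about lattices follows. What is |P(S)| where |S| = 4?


Power set = 2^n.
2^4 = 16


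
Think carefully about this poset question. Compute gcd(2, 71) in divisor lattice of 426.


In a divisor lattice, meet = gcd (greatest common divisor).
By Euclidean algorithm or factoring: gcd(2,71) = 1


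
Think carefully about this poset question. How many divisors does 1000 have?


Divisors of 1000: [1, 2, 4, 5, 8, 10, 20, 25, 40, 50, 100, 125, 200, 250, 500, 1000]
Count: 16


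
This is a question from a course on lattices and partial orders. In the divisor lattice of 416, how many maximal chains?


A maximal chain goes from the minimum element to a maximal element via cover relations.
Counting all min-to-max paths in the cover graph.
Total maximal chains: 6


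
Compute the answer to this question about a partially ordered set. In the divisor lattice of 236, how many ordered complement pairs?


Complement pair (a,b): a meet b = bottom, a join b = top.
Here: gcd(a,b)=1 and lcm(a,b)=236, i.e. a*b=236 with a,b coprime.
Pairs found: (1,236), (4,59), (59,4), (236,1)
Total ordered pairs: 4


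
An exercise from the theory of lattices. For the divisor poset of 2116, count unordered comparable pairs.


A comparable pair {a,b} has a < b or b < a in the order.
Count unordered pairs where one element is strictly below the other.
Examples: {1,2}, {1,4}, {1,23}, {1,46}, ...
Total comparable pairs: 27


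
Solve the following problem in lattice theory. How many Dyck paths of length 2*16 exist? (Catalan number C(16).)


C(n) = C(2n, n) / (n+1).
C(32, 16) = 601080390
C(16) = 601080390 / 17 = 35357670


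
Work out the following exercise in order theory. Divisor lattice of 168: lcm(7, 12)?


Join=lcm.
gcd(7,12)=1
lcm=84


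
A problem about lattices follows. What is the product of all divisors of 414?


Divisors of 414: [1, 2, 3, 6, 9, 18, 23, 46, 69, 138, 207, 414]
Product = n^(d(n)/2) = 414^(12/2)
Product = 5035029816707136


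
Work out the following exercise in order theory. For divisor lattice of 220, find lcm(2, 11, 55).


In a divisor lattice, join = lcm (least common multiple).
Compute lcm iteratively: start with first element, then lcm(current, next).
Elements: [2, 11, 55]
lcm(2,11) = 22
lcm(22,55) = 110
Final lcm = 110


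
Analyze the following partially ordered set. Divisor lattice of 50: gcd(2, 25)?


Meet=gcd.
gcd(2,25)=1


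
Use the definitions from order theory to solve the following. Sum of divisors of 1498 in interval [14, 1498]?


Interval [14,1498] in divisors of 1498: [14, 1498]
Sum = 1512
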